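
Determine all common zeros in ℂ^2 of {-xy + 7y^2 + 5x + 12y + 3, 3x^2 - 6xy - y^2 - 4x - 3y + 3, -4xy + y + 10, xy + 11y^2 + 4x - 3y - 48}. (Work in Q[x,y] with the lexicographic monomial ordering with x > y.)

{(-1, -2)}

Compute a lex Gröbner basis by Buchberger's algorithm.
f_1 = -xy + 5x + 7y^2 + 12y + 3, LT = xy.
f_2 = 3x^2 - 6xy - 4x - y^2 - 3y + 3, LT = x^2.
f_3 = -4xy + y + 10, LT = xy.
f_4 = xy + 4x + 11y^2 - 3y - 48, LT = xy.

S(f_1,f_2): lcm = x^2y. S = -5x^2 - 5xy^2 - 32/3xy - 3x + 1/3y^3 + y^2 - y.
  reduce S modulo (f_1, f_2, f_3, f_4):
  remainder -238x - 104/3y^3 - 1141/3y^2 - 569y - 132 ≠ 0; add h_5 = -238x - 104/3y^3 - 1141/3y^2 - 569y - 132 to the basis.

S(f_1,f_3): lcm = xy. S = -5x - 7y^2 - 47/4y - 1/2.
  reduce S modulo (f_1, f_2, f_3, f_4, h_5):
  remainder 260/357y^3 + 101/102y^2 + 97/476y + 541/238 ≠ 0; add h_6 = 260/357y^3 + 101/102y^2 + 97/476y + 541/238 to the basis.

S(f_1,f_4): lcm = xy. S = -9x - 18y^2 - 9y + 45.
  reduce S modulo (f_1, f_2, f_3, f_4, h_5, h_6):
  remainder -27/5y^2 + 243/20y + 459/10 ≠ 0; add h_7 = -27/5y^2 + 243/20y + 459/10 to the basis.

S(f_2,f_3): lcm = x^2y. S = -2xy^2 - 13/12xy + 5/2x - 1/3y^3 - y^2 + y.
  reduce S modulo (f_1, f_2, f_3, f_4, h_5, h_6, h_7):
  remainder -37331/1248y - 37331/624 ≠ 0; add h_8 = -37331/1248y - 37331/624 to the basis.

The other S-polynomials (S(f_2,f_4), S(f_3,f_4), S(f_1,h_5), S(f_2,h_5), S(f_3,h_5), S(f_4,h_5), S(f_1,h_6), S(f_2,h_6), S(f_3,h_6), S(f_4,h_6), S(h_5,h_6), S(f_1,h_7), S(f_2,h_7), S(f_3,h_7), S(f_4,h_7), S(h_5,h_7), S(h_6,h_7), S(f_1,h_8), S(f_2,h_8), S(f_3,h_8), S(f_4,h_8), S(h_5,h_8), S(h_6,h_8), S(h_7,h_8)) all reduce to 0 modulo the current basis, so we have a Gröbner basis.
Inter-reduce: drop elements whose leading term is divisible by another's, tail-reduce, and make monic.
Reduced Gröbner basis: {x + 1, y + 2}.

From the last basis element, y + 2 = 0, so y takes values in {-2}. Each choice, substituted upward through the basis, yields the corresponding point(s) of the solution set.
  y = -2: the earlier basis element becomes x + 1 = 0, giving x = -1 — point (-1, -2).
This is the nonlinear analogue of row-reducing a linear system.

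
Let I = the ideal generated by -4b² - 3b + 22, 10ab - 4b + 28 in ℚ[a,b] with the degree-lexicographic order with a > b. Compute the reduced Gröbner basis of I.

f_1 = -4b² - 3b + 22, LT = b².
f_2 = 10ab - 4b + 28, LT = ab.

S(f_1,f_2): lcm = ab². S = ¾ab + ⅖b² - 11/2a - 14/5b.
  leading term ab: subtract (3/40)·f_2 from ¾ab + ⅖b² - 11/2a - 14/5b → ⅖b² - 11/2a - 5/2b - 21/10
  leading term b²: subtract (-1/10)·f_1 from ⅖b² - 11/2a - 5/2b - 21/10 → -11/2a - 14/5b + 1/10
  leading term a: no divisor's leading term divides it; move -11/2a to the remainder.
  leading term b: no divisor's leading term divides it; move -14/5b to the remainder.
  leading term 1: no divisor's leading term divides it; move 1/10 to the remainder.
  remainder -11/2a - 14/5b + 1/10 ≠ 0; add g_3 = -11/2a - 14/5b + 1/10 to the basis.

S(f_1,g_3): leading monomials are coprime, so the S-polynomial reduces to 0 (Buchberger's first criterion).
S(f_2,g_3): lcm = ab. S = -28/55b² - 21/55b + 14/5.
  leading term b²: subtract (7/55)·f_1 from -28/55b² - 21/55b + 14/5 → 0
  remainder 0.

Every S-polynomial of the final basis reduces to 0, so we have a Gröbner basis.
Inter-reduce: drop elements whose leading term is divisible by another's, tail-reduce, and make monic.

G = {b² + ¾b - 11/2, a + 28/55b - 1/55}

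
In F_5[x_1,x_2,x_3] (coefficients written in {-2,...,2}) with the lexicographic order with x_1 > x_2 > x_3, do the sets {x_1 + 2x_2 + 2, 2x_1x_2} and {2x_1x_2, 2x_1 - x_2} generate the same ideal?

No, the ideals differ.

Since reduced Gröbner bases are canonical representatives of ideals under a given ordering, it suffices to compute and compare them.
Buchberger on the first generating set:
f_1 = x_1 + 2x_2 + 2, LT = x_1.
f_2 = 2x_1x_2, LT = x_1x_2.

S(f_1,f_2): lcm = x_1x_2. S = 2x_2^2 + 2x_2.
  leading term x_2^2: no divisor's leading term divides it; move 2x_2^2 to the remainder.
  leading term x_2: no divisor's leading term divides it; move 2x_2 to the remainder.
  remainder 2x_2^2 + 2x_2 ≠ 0; add g_3 = 2x_2^2 + 2x_2 to the basis.

The other S-polynomials (S(f_1,g_3), S(f_2,g_3)) all reduce to 0 modulo the current basis, so we have a Gröbner basis.
Inter-reduce: drop elements whose leading term is divisible by another's, tail-reduce, and make monic.
Reduced Gröbner basis: {x_1 + 2x_2 + 2, x_2^2 + x_2}.

Buchberger on the second generating set:
h_1 = 2x_1x_2, LT = x_1x_2.
h_2 = 2x_1 - x_2, LT = x_1.

S(h_1,h_2): lcm = x_1x_2. S = -2x_2^2.
  leading term x_2^2: no divisor's leading term divides it; move -2x_2^2 to the remainder.
  remainder -2x_2^2 ≠ 0; add k_3 = -2x_2^2 to the basis.

The other S-polynomials (S(h_1,k_3), S(h_2,k_3)) all reduce to 0 modulo the current basis, so we have a Gröbner basis.
Inter-reduce: drop elements whose leading term is divisible by another's, tail-reduce, and make monic.
Reduced Gröbner basis: {x_1 + 2x_2, x_2^2}.

The bases are distinct; the ideals are different.
The choice of monomial ordering does not affect the verdict — as long as both bases are computed under the same ordering, their equality decides ideal equality.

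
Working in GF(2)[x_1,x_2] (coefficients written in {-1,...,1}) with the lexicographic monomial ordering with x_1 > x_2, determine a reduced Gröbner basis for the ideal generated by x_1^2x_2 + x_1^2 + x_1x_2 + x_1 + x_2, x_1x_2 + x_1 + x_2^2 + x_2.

Buchberger's algorithm terminates because the ascending chain of leading-term ideals stabilizes.

f_1 = x_1^2x_2 + x_1^2 + x_1x_2 + x_1 + x_2, LT = x_1^2x_2.
f_2 = x_1x_2 + x_1 + x_2^2 + x_2, LT = x_1x_2.

S(f_1,f_2): lcm = x_1^2x_2. S = x_1x_2^2 + x_1 + x_2.
  leading term x_1x_2^2: subtract (x_2)·f_2 from x_1x_2^2 + x_1 + x_2 → x_1x_2 + x_1 + x_2^3 + x_2^2 + x_2
  leading term x_1x_2: subtract (1)·f_2 from x_1x_2 + x_1 + x_2^3 + x_2^2 + x_2 → x_2^3
  leading term x_2^3: no divisor's leading term divides it; move x_2^3 to the remainder.
  remainder x_2^3 ≠ 0; add g_3 = x_2^3 to the basis.

S(f_1,g_3): lcm = x_1^2x_2^3. S = x_1^2x_2^2 + x_1x_2^3 + x_1x_2^2 + x_2^3.
  leading term x_1^2x_2^2: subtract (x_2)·f_1 from x_1^2x_2^2 + x_1x_2^3 + x_1x_2^2 + x_2^3 → x_1^2x_2 + x_1x_2^3 + x_1x_2 + x_2^3 + x_2^2
  leading term x_1^2x_2: subtract (1)·f_1 from x_1^2x_2 + x_1x_2^3 + x_1x_2 + x_2^3 + x_2^2 → x_1^2 + x_1x_2^3 + x_1 + x_2^3 + x_2^2 + x_2
  leading term x_1^2: no divisor's leading term divides it; move x_1^2 to the remainder.
  leading term x_1x_2^3: subtract (x_2^2)·f_2 from x_1x_2^3 + x_1 + x_2^3 + x_2^2 + x_2 → x_1x_2^2 + x_1 + x_2^4 + x_2^2 + x_2
  leading term x_1x_2^2: subtract (x_2)·f_2 from x_1x_2^2 + x_1 + x_2^4 + x_2^2 + x_2 → x_1x_2 + x_1 + x_2^4 + x_2^3 + x_2
  leading term x_1x_2: subtract (1)·f_2 from x_1x_2 + x_1 + x_2^4 + x_2^3 + x_2 → x_2^4 + x_2^3 + x_2^2
  leading term x_2^4: subtract (x_2)·g_3 from x_2^4 + x_2^3 + x_2^2 → x_2^3 + x_2^2
  leading term x_2^3: subtract (1)·g_3 from x_2^3 + x_2^2 → x_2^2
  leading term x_2^2: no divisor's leading term divides it; move x_2^2 to the remainder.
  remainder x_1^2 + x_2^2 ≠ 0; add g_4 = x_1^2 + x_2^2 to the basis.

S(f_2,g_3): lcm = x_1x_2^3. S = x_1x_2^2 + x_2^4 + x_2^3.
  leading term x_1x_2^2: subtract (x_2)·f_2 from x_1x_2^2 + x_2^4 + x_2^3 → x_1x_2 + x_2^4 + x_2^2
  leading term x_1x_2: subtract (1)·f_2 from x_1x_2 + x_2^4 + x_2^2 → x_1 + x_2^4 + x_2
  leading term x_1: no divisor's leading term divides it; move x_1 to the remainder.
  leading term x_2^4: subtract (x_2)·g_3 from x_2^4 + x_2 → x_2
  leading term x_2: no divisor's leading term divides it; move x_2 to the remainder.
  remainder x_1 + x_2 ≠ 0; add g_5 = x_1 + x_2 to the basis.

The other S-polynomials (S(f_1,g_4), S(f_2,g_4), S(g_3,g_4), S(f_1,g_5), S(f_2,g_5), S(g_3,g_5), S(g_4,g_5)) all reduce to 0 modulo the current basis, so we have a Gröbner basis.
Inter-reduce: drop elements whose leading term is divisible by another's, tail-reduce, and make monic.

G = {x_1 + x_2, x_2^3}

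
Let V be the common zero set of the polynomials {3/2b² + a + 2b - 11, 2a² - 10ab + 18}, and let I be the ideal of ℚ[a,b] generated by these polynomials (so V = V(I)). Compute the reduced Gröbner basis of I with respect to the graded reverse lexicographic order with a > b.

f_1 = 3/2b² + a + 2b - 11, LT = b².
f_2 = 2a² - 10ab + 18, LT = a².

S(f_1,f_2): leading monomials are coprime, so the S-polynomial reduces to 0 (Buchberger's first criterion).
Every S-polynomial of the final basis reduces to 0, so we have a Gröbner basis.

G = {a² - 5ab + 9, b² + ⅔a + 4/3b - 22/3}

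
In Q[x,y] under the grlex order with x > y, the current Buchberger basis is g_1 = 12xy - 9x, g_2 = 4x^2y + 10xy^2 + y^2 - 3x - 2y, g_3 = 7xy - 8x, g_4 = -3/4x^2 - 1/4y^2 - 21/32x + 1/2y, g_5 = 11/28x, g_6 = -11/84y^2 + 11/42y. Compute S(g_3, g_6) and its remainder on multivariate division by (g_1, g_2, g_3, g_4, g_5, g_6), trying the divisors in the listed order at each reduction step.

S(g_3, g_6) = 6/7xy; remainder on division = 0.

lcm(LM(g_3), LM(g_6)) = xy^2.
S = (lcm/LT(g_3))·g_3 − (lcm/LT(g_6))·g_6 = 6/7xy.
Reduce S modulo (g_1, g_2, g_3, g_4, g_5, g_6) in that order:
  leading term xy: subtract (1/14)·g_1 from 6/7xy → 9/14x
  leading term x: subtract (18/11)·g_5 from 9/14x → 0
The remainder is 0, so this S-polynomial contributes no new basis element.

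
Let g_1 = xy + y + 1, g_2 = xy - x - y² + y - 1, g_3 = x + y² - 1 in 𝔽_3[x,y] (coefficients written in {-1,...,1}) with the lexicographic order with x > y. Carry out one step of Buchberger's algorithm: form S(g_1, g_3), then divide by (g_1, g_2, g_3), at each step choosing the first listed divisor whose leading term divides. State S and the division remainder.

S(g_1, g_3) = -y³ - y + 1; remainder on division = -y³ - y + 1.

lcm(LM(g_1), LM(g_3)) = xy.
S = (lcm/LT(g_1))·g_1 − (lcm/LT(g_3))·g_3 = -y³ - y + 1.
Reduce S modulo (g_1, g_2, g_3) in that order:
  leading term y³: no divisor's leading term divides it; move -y³ to the remainder.
  leading term y: no divisor's leading term divides it; move -y to the remainder.
  leading term 1: no divisor's leading term divides it; move 1 to the remainder.
The remainder -y³ - y + 1 is nonzero, so it would be added as the next basis element.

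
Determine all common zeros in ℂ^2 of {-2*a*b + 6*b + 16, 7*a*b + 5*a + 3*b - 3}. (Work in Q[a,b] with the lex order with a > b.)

Compute a lex Gröbner basis by Buchberger's algorithm.
f_1 = -2*a*b + 6*b + 16, LT = a*b.
f_2 = 7*a*b + 5*a + 3*b - 3, LT = a*b.

S(f_1,f_2): lcm = a*b. S = -5/7*a - 24/7*b - 53/7.
  leading term a: no divisor's leading term divides it; move -5/7*a to the remainder.
  leading term b: no divisor's leading term divides it; move -24/7*b to the remainder.
  leading term 1: no divisor's leading term divides it; move -53/7 to the remainder.
  remainder -5/7*a - 24/7*b - 53/7 ≠ 0; add h_3 = -5/7*a - 24/7*b - 53/7 to the basis.

S(f_1,h_3): lcm = a*b. S = -24/5*b**2 - 68/5*b - 8.
  leading term b**2: no divisor's leading term divides it; move -24/5*b**2 to the remainder.
  leading term b: no divisor's leading term divides it; move -68/5*b to the remainder.
  leading term 1: no divisor's leading term divides it; move -8 to the remainder.
  remainder -24/5*b**2 - 68/5*b - 8 ≠ 0; add h_4 = -24/5*b**2 - 68/5*b - 8 to the basis.

The other S-polynomials (S(f_2,h_3), S(f_1,h_4), S(f_2,h_4), S(h_3,h_4)) all reduce to 0 modulo the current basis, so we have a Gröbner basis.
Inter-reduce: drop elements whose leading term is divisible by another's, tail-reduce, and make monic.
Reduced Gröbner basis: {a + 24/5*b + 53/5, b**2 + 17/6*b + 5/3}.

Since the basis is lex-ordered, b**2 + 17/6*b + 5/3 is univariate in b. Its roots are {-2, -5/6}. Back-substituting each root into the other basis elements fixes the other coordinates.
  b = -2: the earlier basis element becomes a + 1 = 0, giving a = -1 — point (-1, -2).
  b = -5/6: the earlier basis element becomes a + 33/5 = 0, giving a = -33/5 — point (-33/5, -5/6).
Each listed point satisfies every original equation (direct substitution).

{(-1, -2), (-33/5, -5/6)}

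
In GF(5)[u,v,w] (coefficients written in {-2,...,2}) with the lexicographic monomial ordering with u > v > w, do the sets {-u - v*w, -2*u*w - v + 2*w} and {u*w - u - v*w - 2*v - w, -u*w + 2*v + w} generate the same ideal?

Two ideals are equal iff their reduced Gröbner bases coincide (the reduced basis is unique for a fixed ordering).
Buchberger on the first generating set:
f_1 = -u - v*w, LT = u.
f_2 = -2*u*w - v + 2*w, LT = u*w.

S(f_1,f_2): lcm = u*w. S = v*w**2 + 2*v + w.
  leading term v*w**2: no divisor's leading term divides it; move v*w**2 to the remainder.
  leading term v: no divisor's leading term divides it; move 2*v to the remainder.
  leading term w: no divisor's leading term divides it; move w to the remainder.
  remainder v*w**2 + 2*v + w ≠ 0; add g_3 = v*w**2 + 2*v + w to the basis.

The other S-polynomials (S(f_1,g_3), S(f_2,g_3)) all reduce to 0 modulo the current basis, so we have a Gröbner basis.
Inter-reduce: drop elements whose leading term is divisible by another's, tail-reduce, and make monic.
Reduced Gröbner basis: {u + v*w, v*w**2 + 2*v + w}.

Buchberger on the second generating set:
h_1 = u*w - u - v*w - 2*v - w, LT = u*w.
h_2 = -u*w + 2*v + w, LT = u*w.

S(h_1,h_2): lcm = u*w. S = -u - v*w.
  leading term u: no divisor's leading term divides it; move -u to the remainder.
  leading term v*w: no divisor's leading term divides it; move -v*w to the remainder.
  remainder -u - v*w ≠ 0; add k_3 = -u - v*w to the basis.

S(h_1,k_3): lcm = u*w. S = -u - v*w**2 - v*w - 2*v - w.
  leading term u: subtract (1)·k_3 from -u - v*w**2 - v*w - 2*v - w → -v*w**2 - 2*v - w
  leading term v*w**2: no divisor's leading term divides it; move -v*w**2 to the remainder.
  leading term v: no divisor's leading term divides it; move -2*v to the remainder.
  leading term w: no divisor's leading term divides it; move -w to the remainder.
  remainder -v*w**2 - 2*v - w ≠ 0; add k_4 = -v*w**2 - 2*v - w to the basis.

The other S-polynomials (S(h_2,k_3), S(h_1,k_4), S(h_2,k_4), S(k_3,k_4)) all reduce to 0 modulo the current basis, so we have a Gröbner basis.
Inter-reduce: drop elements whose leading term is divisible by another's, tail-reduce, and make monic.
Reduced Gröbner basis: {u + v*w, v*w**2 + 2*v + w}.

The two bases agree; hence the ideals are identical.

Yes, the ideals are equal.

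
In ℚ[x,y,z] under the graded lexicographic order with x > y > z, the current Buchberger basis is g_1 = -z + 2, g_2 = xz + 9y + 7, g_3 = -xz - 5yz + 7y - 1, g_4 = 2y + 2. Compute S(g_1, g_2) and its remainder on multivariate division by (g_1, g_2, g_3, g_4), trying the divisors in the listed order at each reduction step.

S(g_1, g_2) = -2x - 9y - 7; remainder on division = -2x + 2.

lcm(LM(g_1), LM(g_2)) = xz.
S = (lcm/LT(g_1))·g_1 − (lcm/LT(g_2))·g_2 = -2x - 9y - 7.
Reduce S modulo (g_1, g_2, g_3, g_4) in that order:
  leading term x: no divisor's leading term divides it; move -2x to the remainder.
  leading term y: subtract (-9/2)·g_4 from -9y - 7 → 2
  leading term 1: no divisor's leading term divides it; move 2 to the remainder.
The remainder -2x + 2 is nonzero, so it would be added as the next basis element.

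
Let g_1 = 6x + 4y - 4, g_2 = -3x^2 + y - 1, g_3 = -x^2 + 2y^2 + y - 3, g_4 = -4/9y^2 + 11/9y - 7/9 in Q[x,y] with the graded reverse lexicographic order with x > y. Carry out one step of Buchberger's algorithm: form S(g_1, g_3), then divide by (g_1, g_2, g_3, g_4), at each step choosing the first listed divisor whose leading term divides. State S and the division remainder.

S(g_1, g_3) = 2/3xy + 2y^2 - 2/3x + y - 3; remainder on division = 37/6y - 37/6.

lcm(LM(g_1), LM(g_3)) = x^2.
S = (lcm/LT(g_1))·g_1 − (lcm/LT(g_3))·g_3 = 2/3xy + 2y^2 - 2/3x + y - 3.
Reduce S modulo (g_1, g_2, g_3, g_4) in that order:
  leading term xy: subtract (1/9y)·g_1 from 2/3xy + 2y^2 - 2/3x + y - 3 → 14/9y^2 - 2/3x + 13/9y - 3
  leading term y^2: subtract (-7/2)·g_4 from 14/9y^2 - 2/3x + 13/9y - 3 → -2/3x + 103/18y - 103/18
  leading term x: subtract (-1/9)·g_1 from -2/3x + 103/18y - 103/18 → 37/6y - 37/6
  leading term y: no divisor's leading term divides it; move 37/6y to the remainder.
  leading term 1: no divisor's leading term divides it; move -37/6 to the remainder.
The remainder 37/6y - 37/6 is nonzero, so it would be added as the next basis element.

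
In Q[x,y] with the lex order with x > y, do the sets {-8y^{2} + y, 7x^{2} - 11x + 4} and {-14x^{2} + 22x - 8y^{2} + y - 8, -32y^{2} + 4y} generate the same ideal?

Yes, the ideals are equal.

Since reduced Gröbner bases are canonical representatives of ideals under a given ordering, it suffices to compute and compare them.
Buchberger on the first generating set:
f_1 = -8y^{2} + y, LT = y^{2}.
f_2 = 7x^{2} - 11x + 4, LT = x^{2}.

The S-polynomials (S(f_1,f_2)) all reduce to 0 modulo the current basis, so we have a Gröbner basis.
Inter-reduce: drop elements whose leading term is divisible by another's, tail-reduce, and make monic.
Reduced Gröbner basis: {x^{2} - \tfrac{11}{7}x + \tfrac{4}{7}, y^{2} - \tfrac{1}{8}y}.

Buchberger on the second generating set:
h_1 = -14x^{2} + 22x - 8y^{2} + y - 8, LT = x^{2}.
h_2 = -32y^{2} + 4y, LT = y^{2}.

The S-polynomials (S(h_1,h_2)) all reduce to 0 modulo the current basis, so we have a Gröbner basis.
Inter-reduce: drop elements whose leading term is divisible by another's, tail-reduce, and make monic.
Reduced Gröbner basis: {x^{2} - \tfrac{11}{7}x + \tfrac{4}{7}, y^{2} - \tfrac{1}{8}y}.

The two bases agree; hence the ideals are identical.
The same test decides containment: I ⊆ J iff every generator of I reduces to 0 modulo a Gröbner basis of J.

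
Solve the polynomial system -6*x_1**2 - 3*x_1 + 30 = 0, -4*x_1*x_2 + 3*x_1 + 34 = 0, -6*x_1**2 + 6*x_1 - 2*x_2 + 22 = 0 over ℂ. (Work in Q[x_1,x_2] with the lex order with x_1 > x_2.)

Compute a lex Gröbner basis by Buchberger's algorithm.
f_1 = -6*x_1**2 - 3*x_1 + 30, LT = x_1**2.
f_2 = -4*x_1*x_2 + 3*x_1 + 34, LT = x_1*x_2.
f_3 = -6*x_1**2 + 6*x_1 - 2*x_2 + 22, LT = x_1**2.

S(f_1,f_2): lcm = x_1**2*x_2. S = 3/4*x_1**2 + 1/2*x_1*x_2 + 17/2*x_1 - 5*x_2.
  leading term x_1**2: subtract (-1/8)·f_1 from 3/4*x_1**2 + 1/2*x_1*x_2 + 17/2*x_1 - 5*x_2 → 1/2*x_1*x_2 + 65/8*x_1 - 5*x_2 + 15/4
  leading term x_1*x_2: subtract (-1/8)·f_2 from 1/2*x_1*x_2 + 65/8*x_1 - 5*x_2 + 15/4 → 17/2*x_1 - 5*x_2 + 8
  leading term x_1: no divisor's leading term divides it; move 17/2*x_1 to the remainder.
  leading term x_2: no divisor's leading term divides it; move -5*x_2 to the remainder.
  leading term 1: no divisor's leading term divides it; move 8 to the remainder.
  remainder 17/2*x_1 - 5*x_2 + 8 ≠ 0; add h_4 = 17/2*x_1 - 5*x_2 + 8 to the basis.

S(f_1,f_3): lcm = x_1**2. S = 3/2*x_1 - 1/3*x_2 - 4/3.
  leading term x_1: subtract (3/17)·h_4 from 3/2*x_1 - 1/3*x_2 - 4/3 → 28/51*x_2 - 140/51
  leading term x_2: no divisor's leading term divides it; move 28/51*x_2 to the remainder.
  leading term 1: no divisor's leading term divides it; move -140/51 to the remainder.
  remainder 28/51*x_2 - 140/51 ≠ 0; add h_5 = 28/51*x_2 - 140/51 to the basis.

S(f_2,f_3): lcm = x_1**2*x_2. S = -3/4*x_1**2 + x_1*x_2 - 17/2*x_1 - 1/3*x_2**2 + 11/3*x_2.
  leading term x_1**2: subtract (1/8)·f_1 from -3/4*x_1**2 + x_1*x_2 - 17/2*x_1 - 1/3*x_2**2 + 11/3*x_2 → x_1*x_2 - 65/8*x_1 - 1/3*x_2**2 + 11/3*x_2 - 15/4
  leading term x_1*x_2: subtract (-1/4)·f_2 from x_1*x_2 - 65/8*x_1 - 1/3*x_2**2 + 11/3*x_2 - 15/4 → -59/8*x_1 - 1/3*x_2**2 + 11/3*x_2 + 19/4
  leading term x_1: subtract (-59/68)·h_4 from -59/8*x_1 - 1/3*x_2**2 + 11/3*x_2 + 19/4 → -1/3*x_2**2 - 137/204*x_2 + 795/68
  leading term x_2**2: subtract (-17/28*x_2)·h_5 from -1/3*x_2**2 - 137/204*x_2 + 795/68 → -159/68*x_2 + 795/68
  leading term x_2: subtract (-477/112)·h_5 from -159/68*x_2 + 795/68 → 0
  remainder 0.

S(f_1,h_4): lcm = x_1**2. S = 10/17*x_1*x_2 - 15/34*x_1 - 5.
  leading term x_1*x_2: subtract (-5/34)·f_2 from 10/17*x_1*x_2 - 15/34*x_1 - 5 → 0
  remainder 0.

S(f_2,h_4): lcm = x_1*x_2. S = -3/4*x_1 + 10/17*x_2**2 - 16/17*x_2 - 17/2.
  leading term x_1: subtract (-3/34)·h_4 from -3/4*x_1 + 10/17*x_2**2 - 16/17*x_2 - 17/2 → 10/17*x_2**2 - 47/34*x_2 - 265/34
  leading term x_2**2: subtract (15/14*x_2)·h_5 from 10/17*x_2**2 - 47/34*x_2 - 265/34 → 53/34*x_2 - 265/34
  leading term x_2: subtract (159/56)·h_5 from 53/34*x_2 - 265/34 → 0
  remainder 0.

S(f_3,h_4): lcm = x_1**2. S = 10/17*x_1*x_2 - 33/17*x_1 + 1/3*x_2 - 11/3.
  leading term x_1*x_2: subtract (-5/34)·f_2 from 10/17*x_1*x_2 - 33/17*x_1 + 1/3*x_2 - 11/3 → -3/2*x_1 + 1/3*x_2 + 4/3
  leading term x_1: subtract (-3/17)·h_4 from -3/2*x_1 + 1/3*x_2 + 4/3 → -28/51*x_2 + 140/51
  leading term x_2: subtract (-1)·h_5 from -28/51*x_2 + 140/51 → 0
  remainder 0.

S(f_1,h_5): leading monomials are coprime, so the S-polynomial reduces to 0 (Buchberger's first criterion).
S(f_2,h_5): lcm = x_1*x_2. S = 17/4*x_1 - 17/2.
  leading term x_1: subtract (1/2)·h_4 from 17/4*x_1 - 17/2 → 5/2*x_2 - 25/2
  leading term x_2: subtract (255/56)·h_5 from 5/2*x_2 - 25/2 → 0
  remainder 0.

S(f_3,h_5): leading monomials are coprime, so the S-polynomial reduces to 0 (Buchberger's first criterion).
S(h_4,h_5): leading monomials are coprime, so the S-polynomial reduces to 0 (Buchberger's first criterion).
Every S-polynomial of the final basis reduces to 0, so we have a Gröbner basis.
Inter-reduce: drop elements whose leading term is divisible by another's, tail-reduce, and make monic.
Reduced Gröbner basis: {x_1 - 2, x_2 - 5}.

Elimination: the polynomial x_2 - 5 lies in the elimination ideal for x_2, so x_2 ∈ {5}. For each such x_2, the remaining basis elements (now univariate) give the rest of the solution.
  x_2 = 5: the earlier basis element becomes x_1 - 2 = 0, giving x_1 = 2 — point (2, 5).

{(2, 5)}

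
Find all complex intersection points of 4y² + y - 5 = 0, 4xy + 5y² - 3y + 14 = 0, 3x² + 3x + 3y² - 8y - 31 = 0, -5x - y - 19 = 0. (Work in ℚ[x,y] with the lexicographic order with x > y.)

{(-4, 1)}

Compute a lex Gröbner basis by Buchberger's algorithm.
f_1 = 4y² + y - 5, LT = y².
f_2 = 4xy + 5y² - 3y + 14, LT = xy.
f_3 = 3x² + 3x + 3y² - 8y - 31, LT = x².
f_4 = -5x - y - 19, LT = x.

S(f_1,f_2): lcm = xy². S = ¼xy - 5/4x - 5/4y³ + ¾y² - 7/2y.
  leading term xy: subtract (1/16)·f_2 from ¼xy - 5/4x - 5/4y³ + ¾y² - 7/2y → -5/4x - 5/4y³ + 7/16y² - 53/16y - ⅞
  leading term x: subtract (¼)·f_4 from -5/4x - 5/4y³ + 7/16y² - 53/16y - ⅞ → -5/4y³ + 7/16y² - 49/16y + 31/8
  leading term y³: subtract (-5/16y)·f_1 from -5/4y³ + 7/16y² - 49/16y + 31/8 → ¾y² - 37/8y + 31/8
  leading term y²: subtract (3/16)·f_1 from ¾y² - 37/8y + 31/8 → -77/16y + 77/16
  leading term y: no divisor's leading term divides it; move -77/16y to the remainder.
  leading term 1: no divisor's leading term divides it; move 77/16 to the remainder.
  remainder -77/16y + 77/16 ≠ 0; add h_5 = -77/16y + 77/16 to the basis.

S(f_1,f_3): leading monomials are coprime, so the S-polynomial reduces to 0 (Buchberger's first criterion).
S(f_1,f_4): leading monomials are coprime, so the S-polynomial reduces to 0 (Buchberger's first criterion).
S(f_2,f_3): lcm = x²y. S = 5/4xy² - 7/4xy + 7/2x - y³ + 8/3y² + 31/3y.
  leading term xy²: subtract (5/16x)·f_1 from 5/4xy² - 7/4xy + 7/2x - y³ + 8/3y² + 31/3y → -33/16xy + 81/16x - y³ + 8/3y² + 31/3y
  leading term xy: subtract (-33/64)·f_2 from -33/16xy + 81/16x - y³ + 8/3y² + 31/3y → 81/16x - y³ + 1007/192y² + 1687/192y + 231/32
  leading term x: subtract (-81/80)·f_4 from 81/16x - y³ + 1007/192y² + 1687/192y + 231/32 → -y³ + 1007/192y² + 7463/960y - 1923/160
  leading term y³: subtract (-¼y)·f_1 from -y³ + 1007/192y² + 7463/960y - 1923/160 → 1055/192y² + 6263/960y - 1923/160
  leading term y²: subtract (1055/768)·f_1 from 1055/192y² + 6263/960y - 1923/160 → 19777/3840y - 19777/3840
  leading term y: subtract (-19777/18480)·h_5 from 19777/3840y - 19777/3840 → 0
  remainder 0.

S(f_2,f_4): lcm = xy. S = 21/20y² - 91/20y + 7/2.
  leading term y²: subtract (21/80)·f_1 from 21/20y² - 91/20y + 7/2 → -77/16y + 77/16
  leading term y: subtract (1)·h_5 from -77/16y + 77/16 → 0
  remainder 0.

S(f_3,f_4): lcm = x². S = -⅕xy - 14/5x + y² - 8/3y - 31/3.
  leading term xy: subtract (-1/20)·f_2 from -⅕xy - 14/5x + y² - 8/3y - 31/3 → -14/5x + 5/4y² - 169/60y - 289/30
  leading term x: subtract (14/25)·f_4 from -14/5x + 5/4y² - 169/60y - 289/30 → 5/4y² - 677/300y + 151/150
  leading term y²: subtract (5/16)·f_1 from 5/4y² - 677/300y + 151/150 → -3083/1200y + 3083/1200
  leading term y: subtract (3083/5775)·h_5 from -3083/1200y + 3083/1200 → 0
  remainder 0.

S(f_1,h_5): lcm = y². S = 5/4y - 5/4.
  leading term y: subtract (-20/77)·h_5 from 5/4y - 5/4 → 0
  remainder 0.

S(f_2,h_5): lcm = xy. S = x + 5/4y² - ¾y + 7/2.
  leading term x: subtract (-⅕)·f_4 from x + 5/4y² - ¾y + 7/2 → 5/4y² - 19/20y - 3/10
  leading term y²: subtract (5/16)·f_1 from 5/4y² - 19/20y - 3/10 → -101/80y + 101/80
  leading term y: subtract (101/385)·h_5 from -101/80y + 101/80 → 0
  remainder 0.

S(f_3,h_5): leading monomials are coprime, so the S-polynomial reduces to 0 (Buchberger's first criterion).
S(f_4,h_5): leading monomials are coprime, so the S-polynomial reduces to 0 (Buchberger's first criterion).
Every S-polynomial of the final basis reduces to 0, so we have a Gröbner basis.
Inter-reduce: drop elements whose leading term is divisible by another's, tail-reduce, and make monic.
Reduced Gröbner basis: {x + 4, y - 1}.

Elimination: the polynomial y - 1 lies in the elimination ideal for y, so y ∈ {1}. For each such y, the remaining basis elements (now univariate) give the rest of the solution.
  y = 1: the earlier basis element becomes x + 4 = 0, giving x = -4 — point (-4, 1).
Substituting each solution back into the original system confirms all equations vanish.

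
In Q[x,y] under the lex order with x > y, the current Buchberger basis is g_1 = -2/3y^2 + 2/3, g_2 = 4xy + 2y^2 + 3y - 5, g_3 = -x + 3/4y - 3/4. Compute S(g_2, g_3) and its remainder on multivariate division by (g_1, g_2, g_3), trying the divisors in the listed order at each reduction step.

lcm(LM(g_2), LM(g_3)) = xy.
S = (lcm/LT(g_2))·g_2 − (lcm/LT(g_3))·g_3 = 5/4y^2 - 5/4.
Reduce S modulo (g_1, g_2, g_3) in that order:
  leading term y^2: subtract (-15/8)·g_1 from 5/4y^2 - 5/4 → 0
The remainder is 0, so this S-polynomial contributes no new basis element.

S(g_2, g_3) = 5/4y^2 - 5/4; remainder on division = 0.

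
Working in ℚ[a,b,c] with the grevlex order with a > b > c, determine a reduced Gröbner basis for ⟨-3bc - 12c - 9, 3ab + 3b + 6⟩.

G = {ab + b + 2, ac + ¾a + ½c + ¾, bc + 4c + 3}

The reduced Gröbner basis is the canonical form of the ideal for this ordering.

f_1 = -3bc - 12c - 9, LT = bc.
f_2 = 3ab + 3b + 6, LT = ab.

S(f_1,f_2): lcm = abc. S = 4ac - bc + 3a - 2c.
  leading term ac: no divisor's leading term divides it; move 4ac to the remainder.
  leading term bc: subtract (⅓)·f_1 from -bc + 3a - 2c → 3a + 2c + 3
  leading term a: no divisor's leading term divides it; move 3a to the remainder.
  leading term c: no divisor's leading term divides it; move 2c to the remainder.
  leading term 1: no divisor's leading term divides it; move 3 to the remainder.
  remainder 4ac + 3a + 2c + 3 ≠ 0; add g_3 = 4ac + 3a + 2c + 3 to the basis.

The other S-polynomials (S(f_1,g_3), S(f_2,g_3)) all reduce to 0 modulo the current basis, so we have a Gröbner basis.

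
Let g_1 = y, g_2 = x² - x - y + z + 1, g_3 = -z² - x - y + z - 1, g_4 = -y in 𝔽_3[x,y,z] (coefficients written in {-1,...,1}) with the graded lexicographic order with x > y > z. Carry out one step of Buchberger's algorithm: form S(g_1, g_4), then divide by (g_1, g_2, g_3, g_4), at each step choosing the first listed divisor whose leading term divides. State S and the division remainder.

S(g_1, g_4) = 0; remainder on division = 0.

lcm(LM(g_1), LM(g_4)) = y.
S = (lcm/LT(g_1))·g_1 − (lcm/LT(g_4))·g_4 = 0.
Reduce S modulo (g_1, g_2, g_3, g_4) in that order:
The remainder is 0, so this S-polynomial contributes no new basis element.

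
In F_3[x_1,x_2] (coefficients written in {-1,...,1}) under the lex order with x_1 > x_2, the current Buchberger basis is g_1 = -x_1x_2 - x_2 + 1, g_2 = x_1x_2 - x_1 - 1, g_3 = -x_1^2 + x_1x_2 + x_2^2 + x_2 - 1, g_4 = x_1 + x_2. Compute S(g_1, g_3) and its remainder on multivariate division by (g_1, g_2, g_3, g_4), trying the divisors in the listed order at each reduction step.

S(g_1, g_3) = x_1x_2^2 + x_1x_2 - x_1 + x_2^3 + x_2^2 - x_2; remainder on division = x_2^3 + 1.

lcm(LM(g_1), LM(g_3)) = x_1^2x_2.
S = (lcm/LT(g_1))·g_1 − (lcm/LT(g_3))·g_3 = x_1x_2^2 + x_1x_2 - x_1 + x_2^3 + x_2^2 - x_2.
Reduce S modulo (g_1, g_2, g_3, g_4) in that order:
  leading term x_1x_2^2: subtract (-x_2)·g_1 from x_1x_2^2 + x_1x_2 - x_1 + x_2^3 + x_2^2 - x_2 → x_1x_2 - x_1 + x_2^3
  leading term x_1x_2: subtract (-1)·g_1 from x_1x_2 - x_1 + x_2^3 → -x_1 + x_2^3 - x_2 + 1
  leading term x_1: subtract (-1)·g_4 from -x_1 + x_2^3 - x_2 + 1 → x_2^3 + 1
  leading term x_2^3: no divisor's leading term divides it; move x_2^3 to the remainder.
  leading term 1: no divisor's leading term divides it; move 1 to the remainder.
The remainder x_2^3 + 1 is nonzero, so it would be added as the next basis element.
This is the inner loop of Buchberger's algorithm — each nonzero remainder becomes a new basis element.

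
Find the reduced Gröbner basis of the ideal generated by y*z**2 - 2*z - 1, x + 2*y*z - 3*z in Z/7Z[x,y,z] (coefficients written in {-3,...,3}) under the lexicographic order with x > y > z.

f_1 = y*z**2 - 2*z - 1, LT = y*z**2.
f_2 = x + 2*y*z - 3*z, LT = x.

S(f_1,f_2): leading monomials are coprime, so the S-polynomial reduces to 0 (Buchberger's first criterion).
Every S-polynomial of the final basis reduces to 0, so we have a Gröbner basis.

G = {x + 2*y*z - 3*z, y*z**2 - 2*z - 1}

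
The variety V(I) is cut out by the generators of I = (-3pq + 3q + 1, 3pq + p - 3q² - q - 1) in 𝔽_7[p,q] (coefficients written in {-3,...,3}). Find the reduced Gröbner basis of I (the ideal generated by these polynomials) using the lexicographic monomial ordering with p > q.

G = {p - 3q² + 2q, q³ - 3q² + 2q + 3}

f_1 = -3pq + 3q + 1, LT = pq.
f_2 = 3pq + p - 3q² - q - 1, LT = pq.

S(f_1,f_2): lcm = pq. S = 2p + q² - 3q.
  reduce S modulo (f_1, f_2):
  remainder 2p + q² - 3q ≠ 0; add g_3 = 2p + q² - 3q to the basis.

S(f_1,g_3): lcm = pq. S = 3q³ - 2q² - q + 2.
  reduce S modulo (f_1, f_2, g_3):
  remainder 3q³ - 2q² - q + 2 ≠ 0; add g_4 = 3q³ - 2q² - q + 2 to the basis.

The other S-polynomials (S(f_2,g_3), S(f_1,g_4), S(f_2,g_4), S(g_3,g_4)) all reduce to 0 modulo the current basis, so we have a Gröbner basis.
Inter-reduce: drop elements whose leading term is divisible by another's, tail-reduce, and make monic.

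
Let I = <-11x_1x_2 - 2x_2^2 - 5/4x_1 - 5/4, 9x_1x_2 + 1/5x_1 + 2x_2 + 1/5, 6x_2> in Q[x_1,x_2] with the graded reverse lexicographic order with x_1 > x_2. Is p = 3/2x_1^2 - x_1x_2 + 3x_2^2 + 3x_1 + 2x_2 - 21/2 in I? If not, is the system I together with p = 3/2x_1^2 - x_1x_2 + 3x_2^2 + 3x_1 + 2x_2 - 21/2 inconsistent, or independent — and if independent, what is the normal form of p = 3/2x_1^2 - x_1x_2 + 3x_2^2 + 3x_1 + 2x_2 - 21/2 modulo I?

Adjoining 3/2x_1^2 - x_1x_2 + 3x_2^2 + 3x_1 + 2x_2 - 21/2 makes the ideal the whole ring: the system is inconsistent.

First compute the reduced Gröbner basis of I by Buchberger's algorithm.
f_1 = -11x_1x_2 - 2x_2^2 - 5/4x_1 - 5/4, LT = x_1x_2.
f_2 = 9x_1x_2 + 1/5x_1 + 2x_2 + 1/5, LT = x_1x_2.
f_3 = 6x_2, LT = x_2.

S(f_1,f_2): lcm = x_1x_2. S = 2/11x_2^2 + 181/1980x_1 - 2/9x_2 + 181/1980.
  leading term x_2^2: subtract (1/33x_2)·f_3 from 2/11x_2^2 + 181/1980x_1 - 2/9x_2 + 181/1980 → 181/1980x_1 - 2/9x_2 + 181/1980
  leading term x_1: no divisor's leading term divides it; move 181/1980x_1 to the remainder.
  leading term x_2: subtract (-1/27)·f_3 from -2/9x_2 + 181/1980 → 181/1980
  leading term 1: no divisor's leading term divides it; move 181/1980 to the remainder.
  remainder 181/1980x_1 + 181/1980 ≠ 0; add h_4 = 181/1980x_1 + 181/1980 to the basis.

The other S-polynomials (S(f_1,f_3), S(f_2,f_3), S(f_1,h_4), S(f_2,h_4), S(f_3,h_4)) all reduce to 0 modulo the current basis, so we have a Gröbner basis.
Inter-reduce: drop elements whose leading term is divisible by another's, tail-reduce, and make monic.
Reduced Gröbner basis: {x_1 + 1, x_2}.
Label its elements g_1 = x_1 + 1, g_2 = x_2.

Reduce p = 3/2x_1^2 - x_1x_2 + 3x_2^2 + 3x_1 + 2x_2 - 21/2 modulo G:
  leading term x_1^2: subtract (3/2x_1)·g_1 from 3/2x_1^2 - x_1x_2 + 3x_2^2 + 3x_1 + 2x_2 - 21/2 → -x_1x_2 + 3x_2^2 + 3/2x_1 + 2x_2 - 21/2
  leading term x_1x_2: subtract (-x_2)·g_1 from -x_1x_2 + 3x_2^2 + 3/2x_1 + 2x_2 - 21/2 → 3x_2^2 + 3/2x_1 + 3x_2 - 21/2
  leading term x_2^2: subtract (3x_2)·g_2 from 3x_2^2 + 3/2x_1 + 3x_2 - 21/2 → 3/2x_1 + 3x_2 - 21/2
  leading term x_1: subtract (3/2)·g_1 from 3/2x_1 + 3x_2 - 21/2 → 3x_2 - 12
  leading term x_2: subtract (3)·g_2 from 3x_2 - 12 → -12
  leading term 1: no divisor's leading term divides it; move -12 to the remainder.
  normal form = -12.
The normal form is nonzero, so p ∉ I. Since p minus its normal form lies in I, I + (p) = I + (r) where r = -12; decide whether this ideal is the whole ring.
Here r = -12 is a nonzero constant, hence a unit: 1 ∈ I + (p), the Gröbner basis of I + (p) is {1}, and the enlarged system has no common solution — adjoining p is inconsistent.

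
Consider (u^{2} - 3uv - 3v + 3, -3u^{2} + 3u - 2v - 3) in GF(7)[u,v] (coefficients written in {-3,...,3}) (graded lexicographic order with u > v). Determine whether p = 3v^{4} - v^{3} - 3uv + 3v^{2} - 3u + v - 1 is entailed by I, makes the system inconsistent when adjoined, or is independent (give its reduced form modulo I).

First compute the reduced Gröbner basis of I by Buchberger's algorithm.
f_1 = u^{2} - 3uv - 3v + 3, LT = u^{2}.
f_2 = -3u^{2} + 3u - 2v - 3, LT = u^{2}.

S(f_1,f_2): lcm = u^{2}. S = -3uv + u + v + 2.
  leading term uv: no divisor's leading term divides it; move -3uv to the remainder.
  leading term u: no divisor's leading term divides it; move u to the remainder.
  leading term v: no divisor's leading term divides it; move v to the remainder.
  leading term 1: no divisor's leading term divides it; move 2 to the remainder.
  remainder -3uv + u + v + 2 ≠ 0; add h_3 = -3uv + u + v + 2 to the basis.

S(f_1,h_3): lcm = u^{2}v. S = -3uv^{2} - 2u^{2} - 2uv - 3v^{2} + 3u + 3v.
  leading term uv^{2}: subtract (v)·h_3 from -3uv^{2} - 2u^{2} - 2uv - 3v^{2} + 3u + 3v → -2u^{2} - 3uv + 3v^{2} + 3u + v
  leading term u^{2}: subtract (-2)·f_1 from -2u^{2} - 3uv + 3v^{2} + 3u + v → -2uv + 3v^{2} + 3u + 2v - 1
  leading term uv: subtract (3)·h_3 from -2uv + 3v^{2} + 3u + 2v - 1 → 3v^{2} - v
  leading term v^{2}: no divisor's leading term divides it; move 3v^{2} to the remainder.
  leading term v: no divisor's leading term divides it; move -v to the remainder.
  remainder 3v^{2} - v ≠ 0; add h_4 = 3v^{2} - v to the basis.

The other S-polynomials (S(f_2,h_3), S(f_1,h_4), S(f_2,h_4), S(h_3,h_4)) all reduce to 0 modulo the current basis, so we have a Gröbner basis.
Inter-reduce: drop elements whose leading term is divisible by another's, tail-reduce, and make monic.
Reduced Gröbner basis: {u^{2} - u + 3v + 1, uv + 2u + 2v - 3, v^{2} + 2v}.
Label its elements g_1 = u^{2} - u + 3v + 1, g_2 = uv + 2u + 2v - 3, g_3 = v^{2} + 2v.

Reduce p = 3v^{4} - v^{3} - 3uv + 3v^{2} - 3u + v - 1 modulo G:
  leading term v^{4}: subtract (3v^{2})·g_3 from 3v^{4} - v^{3} - 3uv + 3v^{2} - 3u + v - 1 → -3uv + 3v^{2} - 3u + v - 1
  leading term uv: subtract (-3)·g_2 from -3uv + 3v^{2} - 3u + v - 1 → 3v^{2} + 3u - 3
  leading term v^{2}: subtract (3)·g_3 from 3v^{2} + 3u - 3 → 3u + v - 3
  leading term u: no divisor's leading term divides it; move 3u to the remainder.
  leading term v: no divisor's leading term divides it; move v to the remainder.
  leading term 1: no divisor's leading term divides it; move -3 to the remainder.
  normal form = 3u + v - 3.
The normal form is nonzero, so p ∉ I. Since p minus its normal form lies in I, I + (p) = I + (r) where r = 3u + v - 3; decide whether this ideal is the whole ring.
Run Buchberger on G together with r (pairs among the g_i already reduce to 0 since G is a Gröbner basis):
g_1 = u^{2} - u + 3v + 1, LT = u^{2}.
g_2 = uv + 2u + 2v - 3, LT = uv.
g_3 = v^{2} + 2v, LT = v^{2}.
r = 3u + v - 3, LT = u.

S(g_1,r): lcm = u^{2}. S = 2uv + 3v + 1.
  leading term uv: subtract (2)·g_2 from 2uv + 3v + 1 → 3u - v
  leading term u: subtract (1)·r from 3u - v → -2v + 3
  leading term v: no divisor's leading term divides it; move -2v to the remainder.
  leading term 1: no divisor's leading term divides it; move 3 to the remainder.
  remainder -2v + 3 ≠ 0; add m_5 = -2v + 3 to the basis.

The other S-polynomials (S(g_1,g_2), S(g_1,g_3), S(g_2,g_3), S(g_2,r), S(g_3,r), S(g_1,m_5), S(g_2,m_5), S(g_3,m_5), S(r,m_5)) all reduce to 0 modulo the current basis, so we have a Gröbner basis.
Inter-reduce: drop elements whose leading term is divisible by another's, tail-reduce, and make monic.
Reduced Gröbner basis: {u + 3, v + 2}.
The reduced Gröbner basis of I + (p) is {u + 3, v + 2} ≠ {1}, a proper ideal, so the enlarged system stays consistent: p is independent of I, with normal form 3u + v - 3.

Ideal membership is decidable via reduction modulo a Gröbner basis.

3v^{4} - v^{3} - 3uv + 3v^{2} - 3u + v - 1 is independent of I; its normal form modulo I is 3u + v - 3.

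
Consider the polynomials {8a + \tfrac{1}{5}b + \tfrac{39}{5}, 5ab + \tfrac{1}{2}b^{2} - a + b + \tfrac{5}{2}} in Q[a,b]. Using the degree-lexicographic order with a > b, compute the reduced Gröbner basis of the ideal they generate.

G = {b^{2} - \tfrac{154}{15}b + \tfrac{139}{15}, a + \tfrac{1}{40}b + \tfrac{39}{40}}

f_1 = 8a + \tfrac{1}{5}b + \tfrac{39}{5}, LT = a.
f_2 = 5ab + \tfrac{1}{2}b^{2} - a + b + \tfrac{5}{2}, LT = ab.

S(f_1,f_2): lcm = ab. S = -\tfrac{3}{40}b^{2} + \tfrac{1}{5}a + \tfrac{31}{40}b - \tfrac{1}{2}.
  reduce S modulo (f_1, f_2):
  remainder -\tfrac{3}{40}b^{2} + \tfrac{77}{100}b - \tfrac{139}{200} ≠ 0; add g_3 = -\tfrac{3}{40}b^{2} + \tfrac{77}{100}b - \tfrac{139}{200} to the basis.

The other S-polynomials (S(f_1,g_3), S(f_2,g_3)) all reduce to 0 modulo the current basis, so we have a Gröbner basis.
Inter-reduce: drop elements whose leading term is divisible by another's, tail-reduce, and make monic.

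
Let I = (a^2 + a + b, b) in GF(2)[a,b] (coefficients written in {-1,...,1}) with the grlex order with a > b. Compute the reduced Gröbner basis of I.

f_1 = a^2 + a + b, LT = a^2.
f_2 = b, LT = b.

The S-polynomials (S(f_1,f_2)) all reduce to 0 modulo the current basis, so we have a Gröbner basis.

G = {a^2 + a, b}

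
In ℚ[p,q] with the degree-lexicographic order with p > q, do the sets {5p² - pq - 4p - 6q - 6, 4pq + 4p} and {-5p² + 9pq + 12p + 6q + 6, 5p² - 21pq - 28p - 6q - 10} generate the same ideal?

Two ideals are equal iff their reduced Gröbner bases coincide (the reduced basis is unique for a fixed ordering).
Buchberger on the first generating set:
f_1 = 5p² - pq - 4p - 6q - 6, LT = p².
f_2 = 4pq + 4p, LT = pq.

S(f_1,f_2): lcm = p²q. S = -⅕pq² - p² - ⅘pq - 6/5q² - 6/5q.
  leading term pq²: subtract (-1/20q)·f_2 from -⅕pq² - p² - ⅘pq - 6/5q² - 6/5q → -p² - ⅗pq - 6/5q² - 6/5q
  leading term p²: subtract (-⅕)·f_1 from -p² - ⅗pq - 6/5q² - 6/5q → -⅘pq - 6/5q² - ⅘p - 12/5q - 6/5
  leading term pq: subtract (-⅕)·f_2 from -⅘pq - 6/5q² - ⅘p - 12/5q - 6/5 → -6/5q² - 12/5q - 6/5
  leading term q²: no divisor's leading term divides it; move -6/5q² to the remainder.
  leading term q: no divisor's leading term divides it; move -12/5q to the remainder.
  leading term 1: no divisor's leading term divides it; move -6/5 to the remainder.
  remainder -6/5q² - 12/5q - 6/5 ≠ 0; add g_3 = -6/5q² - 12/5q - 6/5 to the basis.

The other S-polynomials (S(f_1,g_3), S(f_2,g_3)) all reduce to 0 modulo the current basis, so we have a Gröbner basis.
Inter-reduce: drop elements whose leading term is divisible by another's, tail-reduce, and make monic.
Reduced Gröbner basis: {p² - ⅗p - 6/5q - 6/5, pq + p, q² + 2q + 1}.

Buchberger on the second generating set:
h_1 = -5p² + 9pq + 12p + 6q + 6, LT = p².
h_2 = 5p² - 21pq - 28p - 6q - 10, LT = p².

S(h_1,h_2): lcm = p². S = 12/5pq + 16/5p + ⅘.
  leading term pq: no divisor's leading term divides it; move 12/5pq to the remainder.
  leading term p: no divisor's leading term divides it; move 16/5p to the remainder.
  leading term 1: no divisor's leading term divides it; move ⅘ to the remainder.
  remainder 12/5pq + 16/5p + ⅘ ≠ 0; add k_3 = 12/5pq + 16/5p + ⅘ to the basis.

S(h_1,k_3): lcm = p²q. S = -9/5pq² - 4/3p² - 12/5pq - 6/5q² - ⅓p - 6/5q.
  leading term pq²: subtract (-¾q)·k_3 from -9/5pq² - 4/3p² - 12/5pq - 6/5q² - ⅓p - 6/5q → -4/3p² - 6/5q² - ⅓p - ⅗q
  leading term p²: subtract (4/15)·h_1 from -4/3p² - 6/5q² - ⅓p - ⅗q → -12/5pq - 6/5q² - 53/15p - 11/5q - 8/5
  leading term pq: subtract (-1)·k_3 from -12/5pq - 6/5q² - 53/15p - 11/5q - 8/5 → -6/5q² - ⅓p - 11/5q - ⅘
  leading term q²: no divisor's leading term divides it; move -6/5q² to the remainder.
  leading term p: no divisor's leading term divides it; move -⅓p to the remainder.
  leading term q: no divisor's leading term divides it; move -11/5q to the remainder.
  leading term 1: no divisor's leading term divides it; move -⅘ to the remainder.
  remainder -6/5q² - ⅓p - 11/5q - ⅘ ≠ 0; add k_4 = -6/5q² - ⅓p - 11/5q - ⅘ to the basis.

The other S-polynomials (S(h_2,k_3), S(h_1,k_4), S(h_2,k_4), S(k_3,k_4)) all reduce to 0 modulo the current basis, so we have a Gröbner basis.
Inter-reduce: drop elements whose leading term is divisible by another's, tail-reduce, and make monic.
Reduced Gröbner basis: {p² - 6/5q - ⅗, pq + 4/3p + ⅓, q² + 5/18p + 11/6q + ⅔}.

The bases are distinct; the ideals are different.
The same test decides containment: I ⊆ J iff every generator of I reduces to 0 modulo a Gröbner basis of J.

No, the ideals differ.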